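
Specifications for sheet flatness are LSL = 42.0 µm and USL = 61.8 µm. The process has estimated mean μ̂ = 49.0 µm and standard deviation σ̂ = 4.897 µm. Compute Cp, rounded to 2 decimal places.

Cp = (USL − LSL) / (6σ̂) = (61.8 − 42.0) / (6 × 4.897) = 19.8000 / 29.3820 = 0.6739

0.67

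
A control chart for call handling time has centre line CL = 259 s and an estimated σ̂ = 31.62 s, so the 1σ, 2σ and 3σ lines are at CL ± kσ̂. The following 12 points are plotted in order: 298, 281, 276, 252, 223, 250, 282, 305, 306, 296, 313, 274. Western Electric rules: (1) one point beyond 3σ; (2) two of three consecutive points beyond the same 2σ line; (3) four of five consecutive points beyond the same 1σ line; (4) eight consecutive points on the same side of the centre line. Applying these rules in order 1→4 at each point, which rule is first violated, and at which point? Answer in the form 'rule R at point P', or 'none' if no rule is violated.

rule 3 at point 11

Zone of each point (C = within 1σ̂, B = 1σ̂–2σ̂, A = 2σ̂–3σ̂, * = beyond 3σ̂; sign = side of CL): 1:+B, 2:+C, 3:+C, 4:-C, 5:-B, 6:-C, 7:+C, 8:+B, 9:+B, 10:+B, 11:+B, 12:+C
Rule 3 (four of five consecutive points beyond the same 1σ limit) is satisfied at point 11.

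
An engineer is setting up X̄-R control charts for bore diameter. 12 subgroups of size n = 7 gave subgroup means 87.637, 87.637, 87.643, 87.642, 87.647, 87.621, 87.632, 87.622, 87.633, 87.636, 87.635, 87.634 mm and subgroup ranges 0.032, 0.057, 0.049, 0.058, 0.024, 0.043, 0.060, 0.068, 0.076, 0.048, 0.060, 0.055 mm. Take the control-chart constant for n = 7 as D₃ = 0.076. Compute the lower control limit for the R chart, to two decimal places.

0.00

R̄ = (0.032 + 0.057 + 0.049 + 0.058 + 0.024 + 0.043 + 0.060 + 0.068 + 0.076 + 0.048 + 0.060 + 0.055) / 12 = 0.6300 / 12 = 0.0525
LCL_R = D₃·R̄ = 0.076 × 0.0525 = 0.0040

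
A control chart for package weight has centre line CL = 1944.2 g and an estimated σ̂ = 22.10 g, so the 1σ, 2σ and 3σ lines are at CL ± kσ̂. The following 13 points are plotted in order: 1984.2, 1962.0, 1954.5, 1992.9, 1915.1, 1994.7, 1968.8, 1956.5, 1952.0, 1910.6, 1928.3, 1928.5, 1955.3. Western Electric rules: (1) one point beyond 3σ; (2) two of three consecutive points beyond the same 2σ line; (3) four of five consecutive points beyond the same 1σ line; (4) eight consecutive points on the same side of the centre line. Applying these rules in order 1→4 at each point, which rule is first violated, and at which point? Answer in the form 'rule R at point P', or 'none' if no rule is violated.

rule 2 at point 6

Zone of each point (C = within 1σ̂, B = 1σ̂–2σ̂, A = 2σ̂–3σ̂, * = beyond 3σ̂; sign = side of CL): 1:+B, 2:+C, 3:+C, 4:+A, 5:-B, 6:+A, 7:+B, 8:+C, 9:+C, 10:-B, 11:-C, 12:-C, 13:+C
Rule 2 (two of three consecutive points beyond the same 2σ limit) is satisfied at point 6.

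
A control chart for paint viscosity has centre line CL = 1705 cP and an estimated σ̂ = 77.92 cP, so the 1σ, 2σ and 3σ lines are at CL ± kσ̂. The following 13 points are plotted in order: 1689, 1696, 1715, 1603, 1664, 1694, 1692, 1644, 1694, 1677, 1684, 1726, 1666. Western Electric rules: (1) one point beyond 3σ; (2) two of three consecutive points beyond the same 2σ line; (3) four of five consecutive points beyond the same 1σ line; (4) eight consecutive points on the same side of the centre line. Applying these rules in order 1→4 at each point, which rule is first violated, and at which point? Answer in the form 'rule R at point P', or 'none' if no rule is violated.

rule 4 at point 11

Zone of each point (C = within 1σ̂, B = 1σ̂–2σ̂, A = 2σ̂–3σ̂, * = beyond 3σ̂; sign = side of CL): 1:-C, 2:-C, 3:+C, 4:-B, 5:-C, 6:-C, 7:-C, 8:-C, 9:-C, 10:-C, 11:-C, 12:+C, 13:-C
Rule 4 (eight consecutive points on the same side of the centre line) is satisfied at point 11.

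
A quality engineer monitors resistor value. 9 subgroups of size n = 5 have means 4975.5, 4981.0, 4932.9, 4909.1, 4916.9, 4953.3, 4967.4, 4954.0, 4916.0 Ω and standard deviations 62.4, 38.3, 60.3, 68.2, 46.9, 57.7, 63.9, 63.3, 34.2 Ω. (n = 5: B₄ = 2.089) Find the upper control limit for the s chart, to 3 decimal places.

114.941

s̄ = (62.4 + 38.3 + 60.3 + 68.2 + 46.9 + 57.7 + 63.9 + 63.3 + 34.2) / 9 = 55.0222
UCL_s = B₄·s̄ = 2.089 × 55.0222 = 114.9414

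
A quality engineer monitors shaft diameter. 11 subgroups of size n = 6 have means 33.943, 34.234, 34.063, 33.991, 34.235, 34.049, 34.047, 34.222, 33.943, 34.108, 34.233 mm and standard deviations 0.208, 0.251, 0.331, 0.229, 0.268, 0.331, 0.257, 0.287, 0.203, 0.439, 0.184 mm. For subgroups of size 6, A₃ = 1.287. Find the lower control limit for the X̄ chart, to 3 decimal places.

33.747

X̄̄ = (33.943 + 34.234 + 34.063 + 33.991 + 34.235 + 34.049 + 34.047 + 34.222 + 33.943 + 34.108 + 34.233) / 11 = 34.0971
s̄ = (0.208 + 0.251 + 0.331 + 0.229 + 0.268 + 0.331 + 0.257 + 0.287 + 0.203 + 0.439 + 0.184) / 11 = 0.2716
LCL = X̄̄ − A₃·s̄ = 34.0971 − 1.287 × 0.2716 = 33.7475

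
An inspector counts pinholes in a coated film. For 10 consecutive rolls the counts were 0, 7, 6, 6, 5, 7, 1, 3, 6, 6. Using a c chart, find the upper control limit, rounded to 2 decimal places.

11.20

c̄ = (0 + 7 + 6 + 6 + 5 + 7 + 1 + 3 + 6 + 6) / 10 = 47 / 10 = 4.7000
UCL = c̄ + 3√c̄ = 4.7000 + 3 × √4.7000 = 4.7000 + 3 × 2.1679 = 11.2038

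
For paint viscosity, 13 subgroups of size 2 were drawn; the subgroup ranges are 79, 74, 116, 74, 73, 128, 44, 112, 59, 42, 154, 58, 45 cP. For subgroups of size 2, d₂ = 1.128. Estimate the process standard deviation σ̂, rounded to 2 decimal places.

R̄ = (79 + 74 + 116 + 74 + 73 + 128 + 44 + 112 + 59 + 42 + 154 + 58 + 45) / 13 = 81.3846
σ̂ = R̄ / d₂ = 81.3846 / 1.128 = 72.1495

72.15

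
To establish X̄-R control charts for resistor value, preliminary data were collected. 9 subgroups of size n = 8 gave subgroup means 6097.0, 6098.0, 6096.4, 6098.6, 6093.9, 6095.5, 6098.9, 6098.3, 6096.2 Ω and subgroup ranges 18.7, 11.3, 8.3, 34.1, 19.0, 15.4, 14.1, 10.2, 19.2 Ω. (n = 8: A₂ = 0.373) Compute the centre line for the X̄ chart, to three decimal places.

X̄̄ = (6097.0 + 6098.0 + 6096.4 + 6098.6 + 6093.9 + 6095.5 + 6098.9 + 6098.3 + 6096.2) / 9 = 54872.8000 / 9 = 6096.9778
CL = X̄̄ = 6096.9778

6096.978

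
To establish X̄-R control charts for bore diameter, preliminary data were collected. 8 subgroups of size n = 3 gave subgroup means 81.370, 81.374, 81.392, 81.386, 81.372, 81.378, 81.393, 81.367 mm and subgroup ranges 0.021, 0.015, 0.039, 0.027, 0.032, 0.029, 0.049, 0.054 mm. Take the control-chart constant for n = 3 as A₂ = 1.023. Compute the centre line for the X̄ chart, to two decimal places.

X̄̄ = (81.370 + 81.374 + 81.392 + 81.386 + 81.372 + 81.378 + 81.393 + 81.367) / 8 = 651.0320 / 8 = 81.3790
CL = X̄̄ = 81.3790

81.38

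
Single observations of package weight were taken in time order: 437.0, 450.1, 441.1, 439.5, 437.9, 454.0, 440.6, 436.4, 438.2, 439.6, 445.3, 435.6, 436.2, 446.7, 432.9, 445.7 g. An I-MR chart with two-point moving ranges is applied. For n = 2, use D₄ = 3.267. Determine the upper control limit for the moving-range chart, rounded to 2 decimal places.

Moving ranges: 13.1, 9.0, 1.6, 1.6, 16.1, 13.4, 4.2, 1.8, 1.4, 5.7, 9.7, 0.6, 10.5, 13.8, 12.8; M̄R̄ = 115.3000 / 15 = 7.6867
UCL_MR = D₄·M̄R̄ = 3.267 × 7.6867 = 25.1123

25.11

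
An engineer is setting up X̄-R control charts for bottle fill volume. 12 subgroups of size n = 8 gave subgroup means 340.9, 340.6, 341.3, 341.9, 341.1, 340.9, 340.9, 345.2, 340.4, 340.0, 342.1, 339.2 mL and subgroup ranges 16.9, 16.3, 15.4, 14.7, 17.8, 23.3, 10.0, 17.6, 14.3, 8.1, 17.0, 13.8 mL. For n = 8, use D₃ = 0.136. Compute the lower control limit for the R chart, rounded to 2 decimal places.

2.10

R̄ = (16.9 + 16.3 + 15.4 + 14.7 + 17.8 + 23.3 + 10.0 + 17.6 + 14.3 + 8.1 + 17.0 + 13.8) / 12 = 185.2000 / 12 = 15.4333
LCL_R = D₃·R̄ = 0.136 × 15.4333 = 2.0989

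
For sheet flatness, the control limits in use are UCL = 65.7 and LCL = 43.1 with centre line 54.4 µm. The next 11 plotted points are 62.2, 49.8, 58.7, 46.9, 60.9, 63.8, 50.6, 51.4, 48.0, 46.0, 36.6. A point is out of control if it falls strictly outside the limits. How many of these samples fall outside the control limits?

Compare each point to [43.1, 65.7]: sample 11 = 36.6 < LCL.

1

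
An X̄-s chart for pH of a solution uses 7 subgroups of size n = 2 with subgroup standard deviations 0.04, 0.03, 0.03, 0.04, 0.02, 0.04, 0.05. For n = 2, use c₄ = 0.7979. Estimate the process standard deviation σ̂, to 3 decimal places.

0.045

s̄ = (0.04 + 0.03 + 0.03 + 0.04 + 0.02 + 0.04 + 0.05) / 7 = 0.0357
σ̂ = s̄ / c₄ = 0.0357 / 0.7979 = 0.0448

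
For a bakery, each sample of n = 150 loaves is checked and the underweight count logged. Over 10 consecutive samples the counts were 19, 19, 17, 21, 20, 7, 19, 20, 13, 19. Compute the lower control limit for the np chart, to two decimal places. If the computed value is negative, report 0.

p̄ = Σdᵢ / (k·n) = 174 / (10 × 150) = 0.11600
LCL = np̄ − 3·√(np̄(1−p̄)) = 17.4000 − 3 × 3.9219 = 5.6342

5.63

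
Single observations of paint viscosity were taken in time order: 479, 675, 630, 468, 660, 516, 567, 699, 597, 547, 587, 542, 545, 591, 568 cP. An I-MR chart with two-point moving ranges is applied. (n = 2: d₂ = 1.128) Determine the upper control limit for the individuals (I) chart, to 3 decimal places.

811.919

X̄ = (479 + 675 + 630 + 468 + 660 + 516 + 567 + 699 + 597 + 547 + 587 + 542 + 545 + 591 + 568) / 15 = 578.0667
Moving ranges: 196, 45, 162, 192, 144, 51, 132, 102, 50, 40, 45, 3, 46, 23; M̄R̄ = 1231.0000 / 14 = 87.9286
UCL = X̄ + 3·M̄R̄/d₂ = 578.0667 + 3 × 87.9286 / 1.128 = 811.9193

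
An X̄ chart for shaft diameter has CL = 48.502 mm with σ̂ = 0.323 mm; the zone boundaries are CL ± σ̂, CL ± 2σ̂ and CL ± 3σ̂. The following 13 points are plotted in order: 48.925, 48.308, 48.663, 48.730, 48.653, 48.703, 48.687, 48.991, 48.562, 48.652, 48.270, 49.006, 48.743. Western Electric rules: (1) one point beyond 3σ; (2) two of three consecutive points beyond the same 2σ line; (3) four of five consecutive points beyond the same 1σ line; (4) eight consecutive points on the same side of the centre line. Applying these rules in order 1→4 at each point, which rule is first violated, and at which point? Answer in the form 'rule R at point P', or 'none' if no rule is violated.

Zone of each point (C = within 1σ̂, B = 1σ̂–2σ̂, A = 2σ̂–3σ̂, * = beyond 3σ̂; sign = side of CL): 1:+B, 2:-C, 3:+C, 4:+C, 5:+C, 6:+C, 7:+C, 8:+B, 9:+C, 10:+C, 11:-C, 12:+B, 13:+C
Rule 4 (eight consecutive points on the same side of the centre line) is satisfied at point 10.

rule 4 at point 10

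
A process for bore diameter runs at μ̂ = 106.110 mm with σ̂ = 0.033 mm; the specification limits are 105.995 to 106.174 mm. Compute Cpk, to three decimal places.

Cpu = (USL − μ̂) / (3σ̂) = (106.174 − 106.110) / (3 × 0.033) = 0.6465; Cpl = (μ̂ − LSL) / (3σ̂) = (106.110 − 105.995) / (3 × 0.033) = 1.1616; Cpk = min(Cpu, Cpl) = 0.6465

0.646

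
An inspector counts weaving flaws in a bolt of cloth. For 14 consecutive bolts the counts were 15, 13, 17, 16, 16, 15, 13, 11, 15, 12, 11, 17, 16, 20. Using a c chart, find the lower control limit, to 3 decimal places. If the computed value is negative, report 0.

3.250

c̄ = (15 + 13 + 17 + 16 + 16 + 15 + 13 + 11 + 15 + 12 + 11 + 17 + 16 + 20) / 14 = 207 / 14 = 14.7857
LCL = c̄ − 3√c̄ = 14.7857 − 3 × 3.8452 = 3.2501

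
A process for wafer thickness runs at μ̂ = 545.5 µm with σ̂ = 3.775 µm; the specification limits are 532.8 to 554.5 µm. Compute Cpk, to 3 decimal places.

0.795

Cpu = (USL − μ̂) / (3σ̂) = (554.5 − 545.5) / (3 × 3.775) = 0.7947; Cpl = (μ̂ − LSL) / (3σ̂) = (545.5 − 532.8) / (3 × 3.775) = 1.1214; Cpk = min(Cpu, Cpl) = 0.7947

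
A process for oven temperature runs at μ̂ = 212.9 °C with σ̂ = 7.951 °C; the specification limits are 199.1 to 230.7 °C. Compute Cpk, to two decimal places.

Cpu = (USL − μ̂) / (3σ̂) = (230.7 − 212.9) / (3 × 7.951) = 0.7462; Cpl = (μ̂ − LSL) / (3σ̂) = (212.9 − 199.1) / (3 × 7.951) = 0.5785; Cpk = min(Cpu, Cpl) = 0.5785

0.58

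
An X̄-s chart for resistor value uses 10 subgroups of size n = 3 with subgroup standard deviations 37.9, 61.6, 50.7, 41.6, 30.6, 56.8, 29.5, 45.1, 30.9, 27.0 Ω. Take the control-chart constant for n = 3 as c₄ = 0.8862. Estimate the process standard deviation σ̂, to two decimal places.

46.46

s̄ = (37.9 + 61.6 + 50.7 + 41.6 + 30.6 + 56.8 + 29.5 + 45.1 + 30.9 + 27.0) / 10 = 41.1700
σ̂ = s̄ / c₄ = 41.1700 / 0.8862 = 46.4568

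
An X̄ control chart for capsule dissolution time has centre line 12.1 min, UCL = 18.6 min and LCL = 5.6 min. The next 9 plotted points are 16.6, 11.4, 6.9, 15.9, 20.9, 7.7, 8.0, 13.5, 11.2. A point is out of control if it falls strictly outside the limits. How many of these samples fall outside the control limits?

1

Compare each point to [5.6, 18.6]: sample 5 = 20.9 > UCL.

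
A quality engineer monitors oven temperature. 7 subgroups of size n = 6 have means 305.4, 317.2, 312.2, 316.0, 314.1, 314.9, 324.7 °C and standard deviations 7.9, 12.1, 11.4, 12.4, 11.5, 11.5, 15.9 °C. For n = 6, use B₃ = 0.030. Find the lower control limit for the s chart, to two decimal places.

0.35

s̄ = (7.9 + 12.1 + 11.4 + 12.4 + 11.5 + 11.5 + 15.9) / 7 = 11.8143
LCL_s = B₃·s̄ = 0.030 × 11.8143 = 0.3544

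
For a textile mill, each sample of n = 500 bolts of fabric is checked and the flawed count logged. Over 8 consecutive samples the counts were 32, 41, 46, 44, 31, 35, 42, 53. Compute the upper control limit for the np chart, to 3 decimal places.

58.802

p̄ = Σdᵢ / (k·n) = 324 / (8 × 500) = 0.08100
UCL = np̄ + 3·√(np̄(1−p̄)) = 40.5000 + 3 × √(40.5000×0.91900) = 40.5000 + 3 × 6.1008 = 58.8023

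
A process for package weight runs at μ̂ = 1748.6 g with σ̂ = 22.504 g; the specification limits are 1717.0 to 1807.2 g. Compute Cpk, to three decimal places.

0.468

Cpu = (USL − μ̂) / (3σ̂) = (1807.2 − 1748.6) / (3 × 22.504) = 0.8680; Cpl = (μ̂ − LSL) / (3σ̂) = (1748.6 − 1717.0) / (3 × 22.504) = 0.4681; Cpk = min(Cpu, Cpl) = 0.4681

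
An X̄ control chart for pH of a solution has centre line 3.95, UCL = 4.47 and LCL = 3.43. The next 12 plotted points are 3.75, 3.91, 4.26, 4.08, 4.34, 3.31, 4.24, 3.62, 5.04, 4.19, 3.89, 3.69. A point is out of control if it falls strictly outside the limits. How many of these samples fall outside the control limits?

2

Compare each point to [3.43, 4.47]: sample 6 = 3.31 < LCL; sample 9 = 5.04 > UCL.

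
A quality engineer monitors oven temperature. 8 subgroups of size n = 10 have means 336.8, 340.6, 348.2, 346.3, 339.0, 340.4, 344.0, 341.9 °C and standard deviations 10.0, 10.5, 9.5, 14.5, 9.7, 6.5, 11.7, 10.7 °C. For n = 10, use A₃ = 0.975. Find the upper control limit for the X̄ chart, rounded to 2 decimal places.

352.28

X̄̄ = (336.8 + 340.6 + 348.2 + 346.3 + 339.0 + 340.4 + 344.0 + 341.9) / 8 = 342.1500
s̄ = (10.0 + 10.5 + 9.5 + 14.5 + 9.7 + 6.5 + 11.7 + 10.7) / 8 = 10.3875
UCL = X̄̄ + A₃·s̄ = 342.1500 + 0.975 × 10.3875 = 352.2778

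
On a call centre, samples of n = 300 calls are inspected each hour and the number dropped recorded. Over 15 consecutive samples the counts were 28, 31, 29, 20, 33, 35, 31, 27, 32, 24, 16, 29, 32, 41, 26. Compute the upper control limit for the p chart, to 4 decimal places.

0.1476

p̄ = Σdᵢ / (k·n) = 434 / (15 × 300) = 0.09644
UCL = p̄ + 3·√(p̄(1−p̄)/n) = 0.09644 + 3 × √(0.09644×0.90356/300) = 0.09644 + 3 × 0.01704 = 0.14757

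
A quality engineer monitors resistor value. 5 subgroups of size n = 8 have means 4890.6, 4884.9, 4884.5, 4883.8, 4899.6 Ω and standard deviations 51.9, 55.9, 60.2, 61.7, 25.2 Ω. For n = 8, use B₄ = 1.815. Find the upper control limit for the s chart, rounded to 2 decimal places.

s̄ = (51.9 + 55.9 + 60.2 + 61.7 + 25.2) / 5 = 50.9800
UCL_s = B₄·s̄ = 1.815 × 50.9800 = 92.5287

92.53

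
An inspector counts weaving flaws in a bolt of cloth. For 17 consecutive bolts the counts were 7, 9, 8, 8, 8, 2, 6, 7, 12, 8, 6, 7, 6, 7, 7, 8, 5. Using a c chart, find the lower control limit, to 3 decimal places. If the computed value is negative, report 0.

0.000

c̄ = (7 + 9 + 8 + 8 + 8 + 2 + 6 + 7 + 12 + 8 + 6 + 7 + 6 + 7 + 7 + 8 + 5) / 17 = 121 / 17 = 7.1176
LCL = c̄ − 3√c̄ = 7.1176 − 3 × 2.6679 = -0.8860 → 0 (cannot be negative)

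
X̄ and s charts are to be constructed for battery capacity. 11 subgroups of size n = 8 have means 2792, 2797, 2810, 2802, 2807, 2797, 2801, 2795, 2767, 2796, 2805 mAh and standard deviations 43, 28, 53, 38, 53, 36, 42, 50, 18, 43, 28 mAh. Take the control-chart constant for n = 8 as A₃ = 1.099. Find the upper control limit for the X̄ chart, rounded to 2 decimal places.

X̄̄ = (2792 + 2797 + 2810 + 2802 + 2807 + 2797 + 2801 + 2795 + 2767 + 2796 + 2805) / 11 = 2797.1818
s̄ = (43 + 28 + 53 + 38 + 53 + 36 + 42 + 50 + 18 + 43 + 28) / 11 = 39.2727
UCL = X̄̄ + A₃·s̄ = 2797.1818 + 1.099 × 39.2727 = 2840.3425

2840.34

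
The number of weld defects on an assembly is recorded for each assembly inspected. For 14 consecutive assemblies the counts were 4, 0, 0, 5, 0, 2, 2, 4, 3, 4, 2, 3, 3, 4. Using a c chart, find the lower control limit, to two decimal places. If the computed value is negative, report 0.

0.00

c̄ = (4 + 0 + 0 + 5 + 0 + 2 + 2 + 4 + 3 + 4 + 2 + 3 + 3 + 4) / 14 = 36 / 14 = 2.5714
LCL = c̄ − 3√c̄ = 2.5714 − 3 × 1.6036 = -2.2393 → 0 (cannot be negative)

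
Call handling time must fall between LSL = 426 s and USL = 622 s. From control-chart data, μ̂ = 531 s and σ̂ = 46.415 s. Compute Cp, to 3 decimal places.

Cp = (USL − LSL) / (6σ̂) = (622 − 426) / (6 × 46.415) = 196.0000 / 278.4900 = 0.7038

0.704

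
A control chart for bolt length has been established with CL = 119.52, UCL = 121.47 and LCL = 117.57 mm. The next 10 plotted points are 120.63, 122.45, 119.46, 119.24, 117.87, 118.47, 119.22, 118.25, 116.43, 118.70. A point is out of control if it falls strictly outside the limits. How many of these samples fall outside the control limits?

2

Compare each point to [117.57, 121.47]: sample 2 = 122.45 > UCL; sample 9 = 116.43 < LCL.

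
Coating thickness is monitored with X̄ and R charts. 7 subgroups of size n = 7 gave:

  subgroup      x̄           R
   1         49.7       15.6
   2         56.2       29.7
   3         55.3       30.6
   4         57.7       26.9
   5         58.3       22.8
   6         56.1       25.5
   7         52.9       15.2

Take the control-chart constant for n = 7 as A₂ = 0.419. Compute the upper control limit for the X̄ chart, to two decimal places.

65.13

X̄̄ = (49.7 + 56.2 + 55.3 + 57.7 + 58.3 + 56.1 + 52.9) / 7 = 386.2000 / 7 = 55.1714
R̄ = (15.6 + 29.7 + 30.6 + 26.9 + 22.8 + 25.5 + 15.2) / 7 = 166.3000 / 7 = 23.7571
UCL = X̄̄ + A₂·R̄ = 55.1714 + 0.419 × 23.7571 = 65.1257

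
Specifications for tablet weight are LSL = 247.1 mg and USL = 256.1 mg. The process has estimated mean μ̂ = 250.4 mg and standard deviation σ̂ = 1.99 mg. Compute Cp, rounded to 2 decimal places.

Cp = (USL − LSL) / (6σ̂) = (256.1 − 247.1) / (6 × 1.99) = 9.0000 / 11.9400 = 0.7538

0.75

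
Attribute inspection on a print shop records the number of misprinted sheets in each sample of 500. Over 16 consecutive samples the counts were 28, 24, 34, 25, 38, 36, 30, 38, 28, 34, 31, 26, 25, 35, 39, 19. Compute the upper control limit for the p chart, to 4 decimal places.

0.0934

p̄ = Σdᵢ / (k·n) = 490 / (16 × 500) = 0.06125
UCL = p̄ + 3·√(p̄(1−p̄)/n) = 0.06125 + 3 × √(0.06125×0.93875/500) = 0.06125 + 3 × 0.01072 = 0.09342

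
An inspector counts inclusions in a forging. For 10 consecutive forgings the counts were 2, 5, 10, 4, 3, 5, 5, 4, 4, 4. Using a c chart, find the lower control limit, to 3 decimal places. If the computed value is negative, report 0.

c̄ = (2 + 5 + 10 + 4 + 3 + 5 + 5 + 4 + 4 + 4) / 10 = 46 / 10 = 4.6000
LCL = c̄ − 3√c̄ = 4.6000 − 3 × 2.1448 = -1.8343 → 0 (cannot be negative)

0.000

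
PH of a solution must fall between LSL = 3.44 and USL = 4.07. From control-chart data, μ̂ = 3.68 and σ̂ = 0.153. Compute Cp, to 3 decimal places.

0.686

Cp = (USL − LSL) / (6σ̂) = (4.07 − 3.44) / (6 × 0.153) = 0.6300 / 0.9180 = 0.6863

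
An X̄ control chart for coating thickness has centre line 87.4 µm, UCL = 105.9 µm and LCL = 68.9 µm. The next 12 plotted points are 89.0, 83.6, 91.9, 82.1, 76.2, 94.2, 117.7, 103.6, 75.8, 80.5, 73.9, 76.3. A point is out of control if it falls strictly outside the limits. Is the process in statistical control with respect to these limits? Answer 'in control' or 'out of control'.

out of control

Compare each point to [68.9, 105.9]: sample 7 = 117.7 > UCL.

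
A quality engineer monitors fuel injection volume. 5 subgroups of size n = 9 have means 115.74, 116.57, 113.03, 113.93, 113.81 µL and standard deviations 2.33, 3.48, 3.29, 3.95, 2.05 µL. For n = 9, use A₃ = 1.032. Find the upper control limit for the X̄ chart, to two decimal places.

117.73

X̄̄ = (115.74 + 116.57 + 113.03 + 113.93 + 113.81) / 5 = 114.6160
s̄ = (2.33 + 3.48 + 3.29 + 3.95 + 2.05) / 5 = 3.0200
UCL = X̄̄ + A₃·s̄ = 114.6160 + 1.032 × 3.0200 = 117.7326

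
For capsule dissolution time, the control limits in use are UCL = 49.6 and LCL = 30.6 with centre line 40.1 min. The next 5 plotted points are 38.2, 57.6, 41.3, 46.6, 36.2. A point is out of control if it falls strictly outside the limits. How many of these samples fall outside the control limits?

Compare each point to [30.6, 49.6]: sample 2 = 57.6 > UCL.

1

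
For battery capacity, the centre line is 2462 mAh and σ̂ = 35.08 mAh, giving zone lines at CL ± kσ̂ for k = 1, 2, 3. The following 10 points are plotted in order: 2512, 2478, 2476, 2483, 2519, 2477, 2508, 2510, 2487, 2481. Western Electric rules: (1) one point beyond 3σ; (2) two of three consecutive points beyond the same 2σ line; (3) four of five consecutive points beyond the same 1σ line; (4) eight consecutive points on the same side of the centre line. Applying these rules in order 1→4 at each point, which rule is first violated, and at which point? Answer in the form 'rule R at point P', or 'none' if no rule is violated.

rule 4 at point 8

Zone of each point (C = within 1σ̂, B = 1σ̂–2σ̂, A = 2σ̂–3σ̂, * = beyond 3σ̂; sign = side of CL): 1:+B, 2:+C, 3:+C, 4:+C, 5:+B, 6:+C, 7:+B, 8:+B, 9:+C, 10:+C
Rule 4 (eight consecutive points on the same side of the centre line) is satisfied at point 8.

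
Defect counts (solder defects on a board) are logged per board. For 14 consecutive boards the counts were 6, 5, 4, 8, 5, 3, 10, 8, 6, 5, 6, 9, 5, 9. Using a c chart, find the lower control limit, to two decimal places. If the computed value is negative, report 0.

c̄ = (6 + 5 + 4 + 8 + 5 + 3 + 10 + 8 + 6 + 5 + 6 + 9 + 5 + 9) / 14 = 89 / 14 = 6.3571
LCL = c̄ − 3√c̄ = 6.3571 − 3 × 2.5213 = -1.2069 → 0 (cannot be negative)

0.00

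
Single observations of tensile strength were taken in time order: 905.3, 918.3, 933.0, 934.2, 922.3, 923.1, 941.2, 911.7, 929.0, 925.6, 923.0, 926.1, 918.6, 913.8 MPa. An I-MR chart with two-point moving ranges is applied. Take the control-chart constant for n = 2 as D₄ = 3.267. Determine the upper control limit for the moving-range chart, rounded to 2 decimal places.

Moving ranges: 13.0, 14.7, 1.2, 11.9, 0.8, 18.1, 29.5, 17.3, 3.4, 2.6, 3.1, 7.5, 4.8; M̄R̄ = 127.9000 / 13 = 9.8385
UCL_MR = D₄·M̄R̄ = 3.267 × 9.8385 = 32.1423

32.14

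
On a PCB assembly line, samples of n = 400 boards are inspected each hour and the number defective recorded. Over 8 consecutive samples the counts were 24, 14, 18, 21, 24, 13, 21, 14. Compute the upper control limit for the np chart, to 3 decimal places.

p̄ = Σdᵢ / (k·n) = 149 / (8 × 400) = 0.04656
UCL = np̄ + 3·√(np̄(1−p̄)) = 18.6250 + 3 × √(18.6250×0.95344) = 18.6250 + 3 × 4.2140 = 31.2670

31.267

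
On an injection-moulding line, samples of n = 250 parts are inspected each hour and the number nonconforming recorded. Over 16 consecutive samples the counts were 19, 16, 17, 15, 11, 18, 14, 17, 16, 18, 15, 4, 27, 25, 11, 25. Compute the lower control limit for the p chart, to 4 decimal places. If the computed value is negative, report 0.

p̄ = Σdᵢ / (k·n) = 268 / (16 × 250) = 0.06700
LCL = p̄ − 3·√(p̄(1−p̄)/n) = 0.06700 − 3 × 0.01581 = 0.01956

0.0196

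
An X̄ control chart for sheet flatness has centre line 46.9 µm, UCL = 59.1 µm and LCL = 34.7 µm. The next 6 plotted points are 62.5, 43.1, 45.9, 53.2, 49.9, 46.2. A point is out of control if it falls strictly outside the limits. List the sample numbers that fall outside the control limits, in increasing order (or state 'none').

1

Compare each point to [34.7, 59.1]: sample 1 = 62.5 > UCL.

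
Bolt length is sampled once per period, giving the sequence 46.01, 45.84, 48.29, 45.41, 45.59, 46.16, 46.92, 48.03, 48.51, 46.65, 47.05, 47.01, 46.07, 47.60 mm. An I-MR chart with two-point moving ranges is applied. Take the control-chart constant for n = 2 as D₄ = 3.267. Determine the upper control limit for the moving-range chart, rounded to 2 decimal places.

3.36

Moving ranges: 0.17, 2.45, 2.88, 0.18, 0.57, 0.76, 1.11, 0.48, 1.86, 0.40, 0.04, 0.94, 1.53; M̄R̄ = 13.3700 / 13 = 1.0285
UCL_MR = D₄·M̄R̄ = 3.267 × 1.0285 = 3.3600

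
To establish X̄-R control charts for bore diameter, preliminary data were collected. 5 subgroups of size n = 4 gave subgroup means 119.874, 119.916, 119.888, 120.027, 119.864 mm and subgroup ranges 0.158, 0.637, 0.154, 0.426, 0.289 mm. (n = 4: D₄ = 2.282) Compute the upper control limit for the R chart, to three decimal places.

0.759

R̄ = (0.158 + 0.637 + 0.154 + 0.426 + 0.289) / 5 = 1.6640 / 5 = 0.3328
UCL_R = D₄·R̄ = 2.282 × 0.3328 = 0.7594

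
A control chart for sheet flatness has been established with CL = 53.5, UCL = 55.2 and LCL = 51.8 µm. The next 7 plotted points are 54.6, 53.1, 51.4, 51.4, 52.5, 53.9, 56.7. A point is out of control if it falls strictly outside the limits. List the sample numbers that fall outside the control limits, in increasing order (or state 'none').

3, 4, 7

Compare each point to [51.8, 55.2]: sample 3 = 51.4 < LCL; sample 4 = 51.4 < LCL; sample 7 = 56.7 > UCL.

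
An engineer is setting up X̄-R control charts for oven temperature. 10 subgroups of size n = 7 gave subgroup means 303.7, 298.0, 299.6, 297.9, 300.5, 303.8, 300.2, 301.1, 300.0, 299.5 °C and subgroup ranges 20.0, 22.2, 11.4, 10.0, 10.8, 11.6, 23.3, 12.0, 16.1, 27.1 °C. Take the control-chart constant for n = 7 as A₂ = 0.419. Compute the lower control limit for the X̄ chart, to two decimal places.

293.54

X̄̄ = (303.7 + 298.0 + 299.6 + 297.9 + 300.5 + 303.8 + 300.2 + 301.1 + 300.0 + 299.5) / 10 = 3004.3000 / 10 = 300.4300
R̄ = (20.0 + 22.2 + 11.4 + 10.0 + 10.8 + 11.6 + 23.3 + 12.0 + 16.1 + 27.1) / 10 = 164.5000 / 10 = 16.4500
LCL = X̄̄ − A₂·R̄ = 300.4300 − 0.419 × 16.4500 = 293.5375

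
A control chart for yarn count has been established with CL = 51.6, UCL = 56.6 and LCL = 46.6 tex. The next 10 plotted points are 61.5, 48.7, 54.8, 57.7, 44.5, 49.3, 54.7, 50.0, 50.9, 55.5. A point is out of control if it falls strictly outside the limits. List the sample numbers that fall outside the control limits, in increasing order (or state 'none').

Compare each point to [46.6, 56.6]: sample 1 = 61.5 > UCL; sample 4 = 57.7 > UCL; sample 5 = 44.5 < LCL.

1, 4, 5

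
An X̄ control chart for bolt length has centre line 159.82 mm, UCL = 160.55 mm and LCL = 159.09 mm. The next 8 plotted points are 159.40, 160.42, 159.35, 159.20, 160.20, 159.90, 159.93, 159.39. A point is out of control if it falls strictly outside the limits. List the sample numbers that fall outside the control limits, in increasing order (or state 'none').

All 8 points lie within [159.09, 160.55].

none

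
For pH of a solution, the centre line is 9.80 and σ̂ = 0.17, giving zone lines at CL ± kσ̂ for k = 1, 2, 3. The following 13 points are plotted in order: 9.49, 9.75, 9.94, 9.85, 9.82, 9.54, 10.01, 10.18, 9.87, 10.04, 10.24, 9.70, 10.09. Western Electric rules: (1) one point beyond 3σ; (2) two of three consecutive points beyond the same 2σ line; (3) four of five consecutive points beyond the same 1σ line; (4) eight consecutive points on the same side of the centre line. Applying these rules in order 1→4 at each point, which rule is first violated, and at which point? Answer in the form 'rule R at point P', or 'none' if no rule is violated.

Zone of each point (C = within 1σ̂, B = 1σ̂–2σ̂, A = 2σ̂–3σ̂, * = beyond 3σ̂; sign = side of CL): 1:-B, 2:-C, 3:+C, 4:+C, 5:+C, 6:-B, 7:+B, 8:+A, 9:+C, 10:+B, 11:+A, 12:-C, 13:+B
Rule 3 (four of five consecutive points beyond the same 1σ limit) is satisfied at point 11.

rule 3 at point 11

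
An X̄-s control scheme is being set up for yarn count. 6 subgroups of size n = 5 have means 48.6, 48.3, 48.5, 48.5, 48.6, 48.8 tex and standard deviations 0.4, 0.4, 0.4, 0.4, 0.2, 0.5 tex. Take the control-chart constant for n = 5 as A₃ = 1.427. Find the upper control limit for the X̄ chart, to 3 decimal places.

49.097

X̄̄ = (48.6 + 48.3 + 48.5 + 48.5 + 48.6 + 48.8) / 6 = 48.5500
s̄ = (0.4 + 0.4 + 0.4 + 0.4 + 0.2 + 0.5) / 6 = 0.3833
UCL = X̄̄ + A₃·s̄ = 48.5500 + 1.427 × 0.3833 = 49.0970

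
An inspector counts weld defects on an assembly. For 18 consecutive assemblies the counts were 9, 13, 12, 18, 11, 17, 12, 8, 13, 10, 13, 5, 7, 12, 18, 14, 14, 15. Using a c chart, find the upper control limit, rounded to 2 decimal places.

c̄ = (9 + 13 + 12 + 18 + 11 + 17 + 12 + 8 + 13 + 10 + 13 + 5 + 7 + 12 + 18 + 14 + 14 + 15) / 18 = 221 / 18 = 12.2778
UCL = c̄ + 3√c̄ = 12.2778 + 3 × √12.2778 = 12.2778 + 3 × 3.5040 = 22.7897

22.79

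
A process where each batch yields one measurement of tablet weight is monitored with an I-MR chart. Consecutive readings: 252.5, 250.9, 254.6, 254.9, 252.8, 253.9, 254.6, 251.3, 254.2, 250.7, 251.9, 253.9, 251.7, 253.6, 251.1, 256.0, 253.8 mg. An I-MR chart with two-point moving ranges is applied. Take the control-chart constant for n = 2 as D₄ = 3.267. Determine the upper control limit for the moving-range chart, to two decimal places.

7.37

Moving ranges: 1.6, 3.7, 0.3, 2.1, 1.1, 0.7, 3.3, 2.9, 3.5, 1.2, 2.0, 2.2, 1.9, 2.5, 4.9, 2.2; M̄R̄ = 36.1000 / 16 = 2.2563
UCL_MR = D₄·M̄R̄ = 3.267 × 2.2563 = 7.3712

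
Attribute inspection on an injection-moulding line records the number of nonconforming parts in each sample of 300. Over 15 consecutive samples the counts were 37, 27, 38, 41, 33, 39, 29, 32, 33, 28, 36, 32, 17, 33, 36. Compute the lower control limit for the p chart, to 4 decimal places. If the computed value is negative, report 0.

p̄ = Σdᵢ / (k·n) = 491 / (15 × 300) = 0.10911
LCL = p̄ − 3·√(p̄(1−p̄)/n) = 0.10911 − 3 × 0.01800 = 0.05511

0.0551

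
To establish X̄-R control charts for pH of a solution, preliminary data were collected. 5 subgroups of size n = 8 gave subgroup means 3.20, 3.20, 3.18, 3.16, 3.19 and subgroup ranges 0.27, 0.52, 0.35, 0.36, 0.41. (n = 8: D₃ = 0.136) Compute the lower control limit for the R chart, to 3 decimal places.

R̄ = (0.27 + 0.52 + 0.35 + 0.36 + 0.41) / 5 = 1.9100 / 5 = 0.3820
LCL_R = D₃·R̄ = 0.136 × 0.3820 = 0.0520

0.052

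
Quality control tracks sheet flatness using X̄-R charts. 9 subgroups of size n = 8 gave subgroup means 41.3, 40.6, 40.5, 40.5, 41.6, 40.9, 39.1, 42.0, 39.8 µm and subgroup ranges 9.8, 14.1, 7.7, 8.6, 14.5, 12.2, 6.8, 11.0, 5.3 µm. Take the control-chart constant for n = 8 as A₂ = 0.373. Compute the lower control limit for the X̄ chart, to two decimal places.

X̄̄ = (41.3 + 40.6 + 40.5 + 40.5 + 41.6 + 40.9 + 39.1 + 42.0 + 39.8) / 9 = 366.3000 / 9 = 40.7000
R̄ = (9.8 + 14.1 + 7.7 + 8.6 + 14.5 + 12.2 + 6.8 + 11.0 + 5.3) / 9 = 90.0000 / 9 = 10.0000
LCL = X̄̄ − A₂·R̄ = 40.7000 − 0.373 × 10.0000 = 36.9700

36.97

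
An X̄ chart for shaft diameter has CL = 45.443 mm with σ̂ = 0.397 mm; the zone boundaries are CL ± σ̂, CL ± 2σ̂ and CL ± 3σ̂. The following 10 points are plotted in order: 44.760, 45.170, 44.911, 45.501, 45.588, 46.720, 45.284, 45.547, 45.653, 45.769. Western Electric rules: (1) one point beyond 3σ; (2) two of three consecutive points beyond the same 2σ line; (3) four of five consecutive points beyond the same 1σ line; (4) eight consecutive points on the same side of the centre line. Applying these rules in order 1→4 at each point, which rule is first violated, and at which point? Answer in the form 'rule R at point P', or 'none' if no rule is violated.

rule 1 at point 6

Zone of each point (C = within 1σ̂, B = 1σ̂–2σ̂, A = 2σ̂–3σ̂, * = beyond 3σ̂; sign = side of CL): 1:-B, 2:-C, 3:-B, 4:+C, 5:+C, 6:+*, 7:-C, 8:+C, 9:+C, 10:+C
Rule 1 (one point beyond the 3σ limits) is satisfied at point 6.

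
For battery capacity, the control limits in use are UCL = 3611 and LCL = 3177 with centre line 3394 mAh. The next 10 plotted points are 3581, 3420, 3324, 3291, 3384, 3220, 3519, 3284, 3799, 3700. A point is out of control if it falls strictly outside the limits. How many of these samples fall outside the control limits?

2

Compare each point to [3177, 3611]: sample 9 = 3799 > UCL; sample 10 = 3700 > UCL.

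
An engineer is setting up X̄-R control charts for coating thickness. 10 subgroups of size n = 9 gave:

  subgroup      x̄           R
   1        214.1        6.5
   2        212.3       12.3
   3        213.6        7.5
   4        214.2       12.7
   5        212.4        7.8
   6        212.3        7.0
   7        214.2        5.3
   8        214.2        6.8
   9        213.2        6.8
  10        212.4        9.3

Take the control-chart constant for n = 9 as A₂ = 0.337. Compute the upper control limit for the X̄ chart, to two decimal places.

216.05

X̄̄ = (214.1 + 212.3 + 213.6 + 214.2 + 212.4 + 212.3 + 214.2 + 214.2 + 213.2 + 212.4) / 10 = 2132.9000 / 10 = 213.2900
R̄ = (6.5 + 12.3 + 7.5 + 12.7 + 7.8 + 7.0 + 5.3 + 6.8 + 6.8 + 9.3) / 10 = 82.0000 / 10 = 8.2000
UCL = X̄̄ + A₂·R̄ = 213.2900 + 0.337 × 8.2000 = 216.0534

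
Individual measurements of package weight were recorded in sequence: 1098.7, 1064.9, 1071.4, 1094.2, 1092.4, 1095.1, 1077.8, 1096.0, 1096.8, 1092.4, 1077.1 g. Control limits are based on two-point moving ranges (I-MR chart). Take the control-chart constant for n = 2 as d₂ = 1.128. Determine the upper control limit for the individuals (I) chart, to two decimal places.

1119.85

X̄ = (1098.7 + 1064.9 + 1071.4 + 1094.2 + 1092.4 + 1095.1 + 1077.8 + 1096.0 + 1096.8 + 1092.4 + 1077.1) / 11 = 1086.9818
Moving ranges: 33.8, 6.5, 22.8, 1.8, 2.7, 17.3, 18.2, 0.8, 4.4, 15.3; M̄R̄ = 123.6000 / 10 = 12.3600
UCL = X̄ + 3·M̄R̄/d₂ = 1086.9818 + 3 × 12.3600 / 1.128 = 1119.8542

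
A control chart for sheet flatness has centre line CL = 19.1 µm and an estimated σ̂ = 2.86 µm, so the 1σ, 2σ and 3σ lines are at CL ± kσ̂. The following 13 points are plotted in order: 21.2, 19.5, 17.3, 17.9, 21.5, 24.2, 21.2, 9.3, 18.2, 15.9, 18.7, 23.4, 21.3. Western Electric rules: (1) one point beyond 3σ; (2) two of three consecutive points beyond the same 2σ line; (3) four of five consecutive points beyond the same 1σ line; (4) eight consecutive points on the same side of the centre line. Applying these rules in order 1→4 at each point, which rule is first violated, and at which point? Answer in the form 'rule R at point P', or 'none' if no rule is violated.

rule 1 at point 8

Zone of each point (C = within 1σ̂, B = 1σ̂–2σ̂, A = 2σ̂–3σ̂, * = beyond 3σ̂; sign = side of CL): 1:+C, 2:+C, 3:-C, 4:-C, 5:+C, 6:+B, 7:+C, 8:-*, 9:-C, 10:-B, 11:-C, 12:+B, 13:+C
Rule 1 (one point beyond the 3σ limits) is satisfied at point 8.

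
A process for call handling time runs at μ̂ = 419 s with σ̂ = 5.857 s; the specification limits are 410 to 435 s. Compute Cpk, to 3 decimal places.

Cpu = (USL − μ̂) / (3σ̂) = (435 − 419) / (3 × 5.857) = 0.9106; Cpl = (μ̂ − LSL) / (3σ̂) = (419 − 410) / (3 × 5.857) = 0.5122; Cpk = min(Cpu, Cpl) = 0.5122

0.512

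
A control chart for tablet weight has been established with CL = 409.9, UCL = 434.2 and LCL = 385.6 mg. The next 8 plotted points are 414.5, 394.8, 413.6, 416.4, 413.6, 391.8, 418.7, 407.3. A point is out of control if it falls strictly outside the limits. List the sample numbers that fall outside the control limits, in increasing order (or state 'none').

none

All 8 points lie within [385.6, 434.2].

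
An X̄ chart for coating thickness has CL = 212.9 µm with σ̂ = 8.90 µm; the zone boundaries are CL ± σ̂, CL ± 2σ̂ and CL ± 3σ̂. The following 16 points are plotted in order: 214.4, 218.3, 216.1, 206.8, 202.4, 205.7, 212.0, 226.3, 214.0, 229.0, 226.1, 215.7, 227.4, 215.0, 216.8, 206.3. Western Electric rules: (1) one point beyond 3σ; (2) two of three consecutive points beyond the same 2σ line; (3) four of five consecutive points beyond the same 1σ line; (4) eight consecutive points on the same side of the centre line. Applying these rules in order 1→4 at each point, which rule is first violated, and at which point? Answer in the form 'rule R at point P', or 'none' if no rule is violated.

rule 4 at point 15

Zone of each point (C = within 1σ̂, B = 1σ̂–2σ̂, A = 2σ̂–3σ̂, * = beyond 3σ̂; sign = side of CL): 1:+C, 2:+C, 3:+C, 4:-C, 5:-B, 6:-C, 7:-C, 8:+B, 9:+C, 10:+B, 11:+B, 12:+C, 13:+B, 14:+C, 15:+C, 16:-C
Rule 4 (eight consecutive points on the same side of the centre line) is satisfied at point 15.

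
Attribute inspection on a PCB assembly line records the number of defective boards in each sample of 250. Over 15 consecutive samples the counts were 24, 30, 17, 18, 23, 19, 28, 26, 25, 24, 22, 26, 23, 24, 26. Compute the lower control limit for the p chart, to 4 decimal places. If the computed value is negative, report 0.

p̄ = Σdᵢ / (k·n) = 355 / (15 × 250) = 0.09467
LCL = p̄ − 3·√(p̄(1−p̄)/n) = 0.09467 − 3 × 0.01852 = 0.03912

0.0391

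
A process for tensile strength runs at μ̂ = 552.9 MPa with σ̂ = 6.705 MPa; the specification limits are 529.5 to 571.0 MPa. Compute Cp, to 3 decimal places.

1.032

Cp = (USL − LSL) / (6σ̂) = (571.0 − 529.5) / (6 × 6.705) = 41.5000 / 40.2300 = 1.0316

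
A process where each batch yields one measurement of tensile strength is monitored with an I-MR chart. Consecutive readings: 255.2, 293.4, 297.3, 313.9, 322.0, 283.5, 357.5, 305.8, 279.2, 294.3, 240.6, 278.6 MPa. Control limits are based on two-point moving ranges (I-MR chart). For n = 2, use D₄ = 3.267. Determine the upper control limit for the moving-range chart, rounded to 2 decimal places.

Moving ranges: 38.2, 3.9, 16.6, 8.1, 38.5, 74.0, 51.7, 26.6, 15.1, 53.7, 38.0; M̄R̄ = 364.4000 / 11 = 33.1273
UCL_MR = D₄·M̄R̄ = 3.267 × 33.1273 = 108.2268

108.23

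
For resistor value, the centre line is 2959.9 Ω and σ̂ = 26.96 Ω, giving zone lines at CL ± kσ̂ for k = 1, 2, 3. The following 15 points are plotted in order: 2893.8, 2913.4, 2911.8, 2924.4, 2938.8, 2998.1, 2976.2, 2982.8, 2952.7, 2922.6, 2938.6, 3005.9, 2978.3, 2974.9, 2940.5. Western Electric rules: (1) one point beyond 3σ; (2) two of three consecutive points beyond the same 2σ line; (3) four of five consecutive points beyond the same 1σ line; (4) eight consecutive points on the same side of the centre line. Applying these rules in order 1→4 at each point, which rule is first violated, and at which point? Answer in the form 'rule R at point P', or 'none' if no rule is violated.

rule 3 at point 4

Zone of each point (C = within 1σ̂, B = 1σ̂–2σ̂, A = 2σ̂–3σ̂, * = beyond 3σ̂; sign = side of CL): 1:-A, 2:-B, 3:-B, 4:-B, 5:-C, 6:+B, 7:+C, 8:+C, 9:-C, 10:-B, 11:-C, 12:+B, 13:+C, 14:+C, 15:-C
Rule 3 (four of five consecutive points beyond the same 1σ limit) is satisfied at point 4.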